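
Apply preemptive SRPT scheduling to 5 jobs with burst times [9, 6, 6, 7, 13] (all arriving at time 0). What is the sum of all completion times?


Since all jobs arrive at t=0, SRPT equals SPT ordering.
SPT order: [6, 6, 7, 9, 13]
Completion times:
  Job 1: p=6, C=6
  Job 2: p=6, C=12
  Job 3: p=7, C=19
  Job 4: p=9, C=28
  Job 5: p=13, C=41
Total completion time = 6 + 12 + 19 + 28 + 41 = 106

106


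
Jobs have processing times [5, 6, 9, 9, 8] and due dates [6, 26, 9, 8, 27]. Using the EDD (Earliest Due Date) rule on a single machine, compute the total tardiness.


Sort by due date (EDD order): [(5, 6), (9, 8), (9, 9), (6, 26), (8, 27)]
Compute completion times and tardiness:
  Job 1: p=5, d=6, C=5, tardiness=max(0,5-6)=0
  Job 2: p=9, d=8, C=14, tardiness=max(0,14-8)=6
  Job 3: p=9, d=9, C=23, tardiness=max(0,23-9)=14
  Job 4: p=6, d=26, C=29, tardiness=max(0,29-26)=3
  Job 5: p=8, d=27, C=37, tardiness=max(0,37-27)=10
Total tardiness = 33

33


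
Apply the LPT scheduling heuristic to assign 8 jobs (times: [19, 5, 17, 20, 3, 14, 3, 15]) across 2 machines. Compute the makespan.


Sort jobs in decreasing order (LPT): [20, 19, 17, 15, 14, 5, 3, 3]
Assign each job to the least loaded machine:
  Machine 1: jobs [20, 15, 14], load = 49
  Machine 2: jobs [19, 17, 5, 3, 3], load = 47
Makespan = max load = 49

49


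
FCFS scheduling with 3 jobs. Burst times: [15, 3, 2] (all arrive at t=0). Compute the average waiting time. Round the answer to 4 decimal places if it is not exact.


FCFS order (as given): [15, 3, 2]
Waiting times:
  Job 1: wait = 0
  Job 2: wait = 15
  Job 3: wait = 18
Sum of waiting times = 33
Average waiting time = 33/3 = 11.0

11.0


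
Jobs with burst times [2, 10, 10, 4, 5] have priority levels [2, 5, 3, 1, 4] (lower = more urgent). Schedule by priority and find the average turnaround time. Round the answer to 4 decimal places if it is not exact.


Sort by priority (ascending = highest first):
Order: [(1, 4), (2, 2), (3, 10), (4, 5), (5, 10)]
Completion times:
  Priority 1, burst=4, C=4
  Priority 2, burst=2, C=6
  Priority 3, burst=10, C=16
  Priority 4, burst=5, C=21
  Priority 5, burst=10, C=31
Average turnaround = 78/5 = 15.6

15.6


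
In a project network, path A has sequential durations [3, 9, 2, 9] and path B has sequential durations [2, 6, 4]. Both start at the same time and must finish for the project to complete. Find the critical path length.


Path A total = 3 + 9 + 2 + 9 = 23
Path B total = 2 + 6 + 4 = 12
Critical path = longest path = max(23, 12) = 23

23


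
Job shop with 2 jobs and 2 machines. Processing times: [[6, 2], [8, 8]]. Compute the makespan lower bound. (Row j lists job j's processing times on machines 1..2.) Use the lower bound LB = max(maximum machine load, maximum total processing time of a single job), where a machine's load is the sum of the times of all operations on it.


Machine loads:
  Machine 1: 6 + 8 = 14
  Machine 2: 2 + 8 = 10
Max machine load = 14
Job totals:
  Job 1: 8
  Job 2: 16
Max job total = 16
Lower bound = max(14, 16) = 16

16


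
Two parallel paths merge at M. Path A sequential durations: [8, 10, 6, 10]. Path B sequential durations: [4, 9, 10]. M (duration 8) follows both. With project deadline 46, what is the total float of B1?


Forward pass: ES(B1) = sum of predecessors on chain B = 0
EF = ES + duration = 0 + 4 = 4
Backward pass: LF(M) = deadline = 46; LS(M) = 46 - 8 = 38
LF(B1) = LS(M) - sum(successors on chain B) = 38 - 19 = 19
LS = LF - duration = 19 - 4 = 15
Total float = LS - ES = 15 - 0 = 15

15


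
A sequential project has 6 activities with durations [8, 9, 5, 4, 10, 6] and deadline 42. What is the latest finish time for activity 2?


LF(activity 2) = deadline - sum of successor durations
Successors: activities 3 through 6 with durations [5, 4, 10, 6]
Sum of successor durations = 25
LF = 42 - 25 = 17

17


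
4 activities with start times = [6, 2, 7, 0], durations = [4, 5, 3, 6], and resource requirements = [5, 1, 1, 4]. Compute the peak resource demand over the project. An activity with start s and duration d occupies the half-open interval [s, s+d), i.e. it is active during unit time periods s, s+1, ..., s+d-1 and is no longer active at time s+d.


Each activity i is active on [start_i, start_i + duration_i).
Compute total resource usage per time slot:
  t=0: active resources = [4], total = 4
  t=1: active resources = [4], total = 4
  t=2: active resources = [1, 4], total = 5
  t=3: active resources = [1, 4], total = 5
  t=4: active resources = [1, 4], total = 5
  t=5: active resources = [1, 4], total = 5
  t=6: active resources = [5, 1], total = 6
  t=7: active resources = [5, 1], total = 6
  t=8: active resources = [5, 1], total = 6
  t=9: active resources = [5, 1], total = 6
Peak resource demand = 6

6


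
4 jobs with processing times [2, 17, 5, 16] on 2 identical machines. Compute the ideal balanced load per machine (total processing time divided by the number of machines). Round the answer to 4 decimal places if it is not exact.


Total processing time = 2 + 17 + 5 + 16 = 40
Number of machines = 2
Ideal balanced load = 40 / 2 = 20.0

20.0


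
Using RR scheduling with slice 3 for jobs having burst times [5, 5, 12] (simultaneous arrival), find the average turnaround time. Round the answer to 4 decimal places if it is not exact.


Time quantum = 3
Execution trace:
  J1 runs 3 units, time = 3
  J2 runs 3 units, time = 6
  J3 runs 3 units, time = 9
  J1 runs 2 units, time = 11
  J2 runs 2 units, time = 13
  J3 runs 3 units, time = 16
  J3 runs 3 units, time = 19
  J3 runs 3 units, time = 22
Finish times: [11, 13, 22]
Average turnaround = 46/3 = 15.3333

15.3333


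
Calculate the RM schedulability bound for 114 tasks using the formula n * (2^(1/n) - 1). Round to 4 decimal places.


Compute 2^(1/114) = 1.0060987606
Subtract 1: 1.0060987606 - 1 = 0.0060987606
Multiply by n: 114 * 0.0060987606 = 0.6952587084
Round to 4 dp: 0.6953

0.6953


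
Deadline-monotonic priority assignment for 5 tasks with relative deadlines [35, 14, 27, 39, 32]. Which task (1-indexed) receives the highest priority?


Sort tasks by relative deadline (ascending):
  Task 2: deadline = 14
  Task 3: deadline = 27
  Task 5: deadline = 32
  Task 1: deadline = 35
  Task 4: deadline = 39
Priority order (highest first): [2, 3, 5, 1, 4]
Highest priority task = 2

2


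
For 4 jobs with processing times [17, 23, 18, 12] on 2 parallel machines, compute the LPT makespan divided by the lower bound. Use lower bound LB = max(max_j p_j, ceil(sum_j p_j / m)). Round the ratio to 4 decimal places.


LPT order: [23, 18, 17, 12]
Machine loads after assignment: [35, 35]
LPT makespan = 35
Lower bound = max(max_job, ceil(total/2)) = max(23, 35) = 35
Ratio = 35 / 35 = 1.0

1.0


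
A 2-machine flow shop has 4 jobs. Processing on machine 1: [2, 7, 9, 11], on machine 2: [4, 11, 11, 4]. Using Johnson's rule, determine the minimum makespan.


Apply Johnson's rule:
  Group 1 (a <= b): [(1, 2, 4), (2, 7, 11), (3, 9, 11)]
  Group 2 (a > b): [(4, 11, 4)]
Optimal job order: [1, 2, 3, 4]
Schedule:
  Job 1: M1 done at 2, M2 done at 6
  Job 2: M1 done at 9, M2 done at 20
  Job 3: M1 done at 18, M2 done at 31
  Job 4: M1 done at 29, M2 done at 35
Makespan = 35

35


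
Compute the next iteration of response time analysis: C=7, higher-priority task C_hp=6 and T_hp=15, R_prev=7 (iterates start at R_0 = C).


R_next = C + ceil(R_prev / T_hp) * C_hp
ceil(7 / 15) = ceil(0.4667) = 1
Interference = 1 * 6 = 6
R_next = 7 + 6 = 13

13


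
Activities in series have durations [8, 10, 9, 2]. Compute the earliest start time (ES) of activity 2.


Activity 2 starts after activities 1 through 1 complete.
Predecessor durations: [8]
ES = 8 = 8

8


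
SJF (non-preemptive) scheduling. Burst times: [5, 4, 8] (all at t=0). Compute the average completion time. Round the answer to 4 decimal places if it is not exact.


SJF order (ascending): [4, 5, 8]
Completion times:
  Job 1: burst=4, C=4
  Job 2: burst=5, C=9
  Job 3: burst=8, C=17
Average completion = 30/3 = 10.0

10.0


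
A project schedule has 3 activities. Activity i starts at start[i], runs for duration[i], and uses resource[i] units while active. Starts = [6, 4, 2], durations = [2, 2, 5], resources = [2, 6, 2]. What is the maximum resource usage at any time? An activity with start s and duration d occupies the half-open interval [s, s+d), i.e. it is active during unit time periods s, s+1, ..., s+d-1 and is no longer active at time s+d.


Each activity i is active on [start_i, start_i + duration_i).
Compute total resource usage per time slot:
  t=0: active resources = [], total = 0
  t=1: active resources = [], total = 0
  t=2: active resources = [2], total = 2
  t=3: active resources = [2], total = 2
  t=4: active resources = [6, 2], total = 8
  t=5: active resources = [6, 2], total = 8
  t=6: active resources = [2, 2], total = 4
  t=7: active resources = [2], total = 2
Peak resource demand = 8

8


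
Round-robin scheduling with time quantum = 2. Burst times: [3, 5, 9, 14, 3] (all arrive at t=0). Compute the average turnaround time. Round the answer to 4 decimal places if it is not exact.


Time quantum = 2
Execution trace:
  J1 runs 2 units, time = 2
  J2 runs 2 units, time = 4
  J3 runs 2 units, time = 6
  J4 runs 2 units, time = 8
  J5 runs 2 units, time = 10
  J1 runs 1 units, time = 11
  J2 runs 2 units, time = 13
  J3 runs 2 units, time = 15
  J4 runs 2 units, time = 17
  J5 runs 1 units, time = 18
  J2 runs 1 units, time = 19
  J3 runs 2 units, time = 21
  J4 runs 2 units, time = 23
  J3 runs 2 units, time = 25
  J4 runs 2 units, time = 27
  J3 runs 1 units, time = 28
  J4 runs 2 units, time = 30
  J4 runs 2 units, time = 32
  J4 runs 2 units, time = 34
Finish times: [11, 19, 28, 34, 18]
Average turnaround = 110/5 = 22.0

22.0


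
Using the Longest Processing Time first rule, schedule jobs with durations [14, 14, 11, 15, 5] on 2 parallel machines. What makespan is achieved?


Sort jobs in decreasing order (LPT): [15, 14, 14, 11, 5]
Assign each job to the least loaded machine:
  Machine 1: jobs [15, 11, 5], load = 31
  Machine 2: jobs [14, 14], load = 28
Makespan = max load = 31

31


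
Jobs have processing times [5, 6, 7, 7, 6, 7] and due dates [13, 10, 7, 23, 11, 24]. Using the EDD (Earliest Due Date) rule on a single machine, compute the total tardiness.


Sort by due date (EDD order): [(7, 7), (6, 10), (6, 11), (5, 13), (7, 23), (7, 24)]
Compute completion times and tardiness:
  Job 1: p=7, d=7, C=7, tardiness=max(0,7-7)=0
  Job 2: p=6, d=10, C=13, tardiness=max(0,13-10)=3
  Job 3: p=6, d=11, C=19, tardiness=max(0,19-11)=8
  Job 4: p=5, d=13, C=24, tardiness=max(0,24-13)=11
  Job 5: p=7, d=23, C=31, tardiness=max(0,31-23)=8
  Job 6: p=7, d=24, C=38, tardiness=max(0,38-24)=14
Total tardiness = 44

44


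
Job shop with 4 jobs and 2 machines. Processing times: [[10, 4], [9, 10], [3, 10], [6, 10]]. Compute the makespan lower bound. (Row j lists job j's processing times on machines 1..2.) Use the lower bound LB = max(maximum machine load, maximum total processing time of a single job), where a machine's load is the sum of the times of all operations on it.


Machine loads:
  Machine 1: 10 + 9 + 3 + 6 = 28
  Machine 2: 4 + 10 + 10 + 10 = 34
Max machine load = 34
Job totals:
  Job 1: 14
  Job 2: 19
  Job 3: 13
  Job 4: 16
Max job total = 19
Lower bound = max(34, 19) = 34

34


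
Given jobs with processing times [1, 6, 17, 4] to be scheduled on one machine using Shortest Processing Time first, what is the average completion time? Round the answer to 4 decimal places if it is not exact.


Sort jobs by processing time (SPT order): [1, 4, 6, 17]
Compute completion times sequentially:
  Job 1: processing = 1, completes at 1
  Job 2: processing = 4, completes at 5
  Job 3: processing = 6, completes at 11
  Job 4: processing = 17, completes at 28
Sum of completion times = 45
Average completion time = 45/4 = 11.25

11.25


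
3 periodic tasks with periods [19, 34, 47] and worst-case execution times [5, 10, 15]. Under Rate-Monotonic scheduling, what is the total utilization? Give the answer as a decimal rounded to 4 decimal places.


Compute individual utilizations (exact fractions):
  Task 1: C/T = 5/19 (approx. 0.2632)
  Task 2: C/T = 10/34 = 5/17 (approx. 0.2941)
  Task 3: C/T = 15/47 (approx. 0.3191)
Total utilization U = 5/19 + 5/17 + 15/47 = 13305/15181
Rounded to 4 decimal places: U = 0.8764
RM (Liu & Layland) bound for 3 tasks = 0.779763; compare with U = 13305/15181 (approx. 0.876424)
bound < U <= 1, so the RM sufficient condition is not met (inconclusive; an exact test such as response-time analysis is needed).

0.8764


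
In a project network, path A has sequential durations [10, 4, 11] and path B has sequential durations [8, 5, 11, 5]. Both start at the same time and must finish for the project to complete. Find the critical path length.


Path A total = 10 + 4 + 11 = 25
Path B total = 8 + 5 + 11 + 5 = 29
Critical path = longest path = max(25, 29) = 29

29


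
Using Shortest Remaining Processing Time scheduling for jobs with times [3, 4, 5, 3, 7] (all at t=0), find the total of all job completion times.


Since all jobs arrive at t=0, SRPT equals SPT ordering.
SPT order: [3, 3, 4, 5, 7]
Completion times:
  Job 1: p=3, C=3
  Job 2: p=3, C=6
  Job 3: p=4, C=10
  Job 4: p=5, C=15
  Job 5: p=7, C=22
Total completion time = 3 + 6 + 10 + 15 + 22 = 56

56


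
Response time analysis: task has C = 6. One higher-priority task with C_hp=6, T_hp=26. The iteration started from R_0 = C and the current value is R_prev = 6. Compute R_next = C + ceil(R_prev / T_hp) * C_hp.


R_next = C + ceil(R_prev / T_hp) * C_hp
ceil(6 / 26) = ceil(0.2308) = 1
Interference = 1 * 6 = 6
R_next = 6 + 6 = 12

12


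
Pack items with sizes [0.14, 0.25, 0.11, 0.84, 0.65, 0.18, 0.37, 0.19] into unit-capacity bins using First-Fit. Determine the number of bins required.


Place items sequentially using First-Fit:
  Item 0.14 -> new Bin 1
  Item 0.25 -> Bin 1 (now 0.39)
  Item 0.11 -> Bin 1 (now 0.5)
  Item 0.84 -> new Bin 2
  Item 0.65 -> new Bin 3
  Item 0.18 -> Bin 1 (now 0.68)
  Item 0.37 -> new Bin 4
  Item 0.19 -> Bin 1 (now 0.87)
Total bins used = 4

4


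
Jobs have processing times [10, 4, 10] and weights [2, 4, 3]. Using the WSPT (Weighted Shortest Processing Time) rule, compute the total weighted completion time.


Compute p/w ratios and sort ascending (WSPT): [(4, 4), (10, 3), (10, 2)]
Compute weighted completion times:
  Job (p=4,w=4): C=4, w*C=4*4=16
  Job (p=10,w=3): C=14, w*C=3*14=42
  Job (p=10,w=2): C=24, w*C=2*24=48
Total weighted completion time = 106

106


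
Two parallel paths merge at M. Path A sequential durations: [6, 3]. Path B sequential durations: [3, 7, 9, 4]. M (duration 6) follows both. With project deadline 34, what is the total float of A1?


Forward pass: ES(A1) = sum of predecessors on chain A = 0
EF = ES + duration = 0 + 6 = 6
Backward pass: LF(M) = deadline = 34; LS(M) = 34 - 6 = 28
LF(A1) = LS(M) - sum(successors on chain A) = 28 - 3 = 25
LS = LF - duration = 25 - 6 = 19
Total float = LS - ES = 19 - 0 = 19

19


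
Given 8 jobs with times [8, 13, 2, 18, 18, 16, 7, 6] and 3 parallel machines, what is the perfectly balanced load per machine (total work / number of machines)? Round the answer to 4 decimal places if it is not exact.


Total processing time = 8 + 13 + 2 + 18 + 18 + 16 + 7 + 6 = 88
Number of machines = 3
Ideal balanced load = 88 / 3 = 29.3333

29.3333


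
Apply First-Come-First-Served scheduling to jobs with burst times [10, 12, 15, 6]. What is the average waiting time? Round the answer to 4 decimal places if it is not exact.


FCFS order (as given): [10, 12, 15, 6]
Waiting times:
  Job 1: wait = 0
  Job 2: wait = 10
  Job 3: wait = 22
  Job 4: wait = 37
Sum of waiting times = 69
Average waiting time = 69/4 = 17.25

17.25


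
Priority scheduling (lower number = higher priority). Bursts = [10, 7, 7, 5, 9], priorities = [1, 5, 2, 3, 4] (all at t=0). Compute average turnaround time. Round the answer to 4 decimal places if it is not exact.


Sort by priority (ascending = highest first):
Order: [(1, 10), (2, 7), (3, 5), (4, 9), (5, 7)]
Completion times:
  Priority 1, burst=10, C=10
  Priority 2, burst=7, C=17
  Priority 3, burst=5, C=22
  Priority 4, burst=9, C=31
  Priority 5, burst=7, C=38
Average turnaround = 118/5 = 23.6

23.6


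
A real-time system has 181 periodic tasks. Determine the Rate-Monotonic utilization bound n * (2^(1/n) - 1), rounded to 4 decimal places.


Compute 2^(1/181) = 1.0038368845
Subtract 1: 1.0038368845 - 1 = 0.0038368845
Multiply by n: 181 * 0.0038368845 = 0.6944760945
Round to 4 dp: 0.6945

0.6945


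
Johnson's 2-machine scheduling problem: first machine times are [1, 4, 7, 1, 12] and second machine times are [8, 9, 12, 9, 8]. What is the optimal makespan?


Apply Johnson's rule:
  Group 1 (a <= b): [(1, 1, 8), (4, 1, 9), (2, 4, 9), (3, 7, 12)]
  Group 2 (a > b): [(5, 12, 8)]
Optimal job order: [1, 4, 2, 3, 5]
Schedule:
  Job 1: M1 done at 1, M2 done at 9
  Job 4: M1 done at 2, M2 done at 18
  Job 2: M1 done at 6, M2 done at 27
  Job 3: M1 done at 13, M2 done at 39
  Job 5: M1 done at 25, M2 done at 47
Makespan = 47

47


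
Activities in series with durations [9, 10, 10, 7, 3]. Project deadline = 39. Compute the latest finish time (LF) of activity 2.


LF(activity 2) = deadline - sum of successor durations
Successors: activities 3 through 5 with durations [10, 7, 3]
Sum of successor durations = 20
LF = 39 - 20 = 19

19


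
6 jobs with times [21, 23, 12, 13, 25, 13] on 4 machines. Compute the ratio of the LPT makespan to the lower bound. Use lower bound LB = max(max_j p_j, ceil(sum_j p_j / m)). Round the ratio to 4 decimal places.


LPT order: [25, 23, 21, 13, 13, 12]
Machine loads after assignment: [25, 23, 33, 26]
LPT makespan = 33
Lower bound = max(max_job, ceil(total/4)) = max(25, 27) = 27
Ratio = 33 / 27 = 1.2222

1.2222


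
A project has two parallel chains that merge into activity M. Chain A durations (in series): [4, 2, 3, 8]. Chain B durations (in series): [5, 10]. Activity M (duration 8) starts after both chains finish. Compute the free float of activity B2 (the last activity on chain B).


ES(B2) = sum of predecessors on chain B = 5
EF(B2) = ES + duration = 5 + 10 = 15
Successor of B2 is M. ES(M) = max(sum(A), sum(B)) = max(17, 15) = 17
Free float = ES(successor) - EF(current) = 17 - 15 = 2

2


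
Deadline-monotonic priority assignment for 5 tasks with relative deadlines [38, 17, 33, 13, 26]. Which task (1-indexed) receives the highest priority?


Sort tasks by relative deadline (ascending):
  Task 4: deadline = 13
  Task 2: deadline = 17
  Task 5: deadline = 26
  Task 3: deadline = 33
  Task 1: deadline = 38
Priority order (highest first): [4, 2, 5, 3, 1]
Highest priority task = 4

4


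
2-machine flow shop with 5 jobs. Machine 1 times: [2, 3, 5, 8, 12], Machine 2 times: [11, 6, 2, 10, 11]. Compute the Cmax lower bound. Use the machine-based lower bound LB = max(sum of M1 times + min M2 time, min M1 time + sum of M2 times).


LB1 = sum(M1 times) + min(M2 times) = 30 + 2 = 32
LB2 = min(M1 times) + sum(M2 times) = 2 + 40 = 42
Lower bound = max(LB1, LB2) = max(32, 42) = 42

42


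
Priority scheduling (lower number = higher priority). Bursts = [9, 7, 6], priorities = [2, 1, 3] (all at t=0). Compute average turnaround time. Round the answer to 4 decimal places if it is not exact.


Sort by priority (ascending = highest first):
Order: [(1, 7), (2, 9), (3, 6)]
Completion times:
  Priority 1, burst=7, C=7
  Priority 2, burst=9, C=16
  Priority 3, burst=6, C=22
Average turnaround = 45/3 = 15.0

15.0


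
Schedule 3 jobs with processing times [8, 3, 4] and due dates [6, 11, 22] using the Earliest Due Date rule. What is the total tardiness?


Sort by due date (EDD order): [(8, 6), (3, 11), (4, 22)]
Compute completion times and tardiness:
  Job 1: p=8, d=6, C=8, tardiness=max(0,8-6)=2
  Job 2: p=3, d=11, C=11, tardiness=max(0,11-11)=0
  Job 3: p=4, d=22, C=15, tardiness=max(0,15-22)=0
Total tardiness = 2

2


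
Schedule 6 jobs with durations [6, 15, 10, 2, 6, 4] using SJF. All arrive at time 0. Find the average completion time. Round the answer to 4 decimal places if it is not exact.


SJF order (ascending): [2, 4, 6, 6, 10, 15]
Completion times:
  Job 1: burst=2, C=2
  Job 2: burst=4, C=6
  Job 3: burst=6, C=12
  Job 4: burst=6, C=18
  Job 5: burst=10, C=28
  Job 6: burst=15, C=43
Average completion = 109/6 = 18.1667

18.1667


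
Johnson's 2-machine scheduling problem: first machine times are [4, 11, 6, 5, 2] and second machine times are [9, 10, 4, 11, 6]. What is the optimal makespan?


Apply Johnson's rule:
  Group 1 (a <= b): [(5, 2, 6), (1, 4, 9), (4, 5, 11)]
  Group 2 (a > b): [(2, 11, 10), (3, 6, 4)]
Optimal job order: [5, 1, 4, 2, 3]
Schedule:
  Job 5: M1 done at 2, M2 done at 8
  Job 1: M1 done at 6, M2 done at 17
  Job 4: M1 done at 11, M2 done at 28
  Job 2: M1 done at 22, M2 done at 38
  Job 3: M1 done at 28, M2 done at 42
Makespan = 42

42


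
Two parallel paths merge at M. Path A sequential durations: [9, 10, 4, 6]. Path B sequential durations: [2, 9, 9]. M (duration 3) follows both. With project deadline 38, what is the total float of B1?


Forward pass: ES(B1) = sum of predecessors on chain B = 0
EF = ES + duration = 0 + 2 = 2
Backward pass: LF(M) = deadline = 38; LS(M) = 38 - 3 = 35
LF(B1) = LS(M) - sum(successors on chain B) = 35 - 18 = 17
LS = LF - duration = 17 - 2 = 15
Total float = LS - ES = 15 - 0 = 15

15


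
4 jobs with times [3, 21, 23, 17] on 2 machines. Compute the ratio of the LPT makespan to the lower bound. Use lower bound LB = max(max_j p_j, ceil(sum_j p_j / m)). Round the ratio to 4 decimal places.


LPT order: [23, 21, 17, 3]
Machine loads after assignment: [26, 38]
LPT makespan = 38
Lower bound = max(max_job, ceil(total/2)) = max(23, 32) = 32
Ratio = 38 / 32 = 1.1875

1.1875


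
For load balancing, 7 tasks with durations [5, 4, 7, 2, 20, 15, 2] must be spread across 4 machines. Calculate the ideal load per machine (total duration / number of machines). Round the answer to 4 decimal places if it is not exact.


Total processing time = 5 + 4 + 7 + 2 + 20 + 15 + 2 = 55
Number of machines = 4
Ideal balanced load = 55 / 4 = 13.75

13.75


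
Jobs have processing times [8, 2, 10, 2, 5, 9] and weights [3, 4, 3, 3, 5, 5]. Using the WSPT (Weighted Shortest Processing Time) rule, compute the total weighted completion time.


Compute p/w ratios and sort ascending (WSPT): [(2, 4), (2, 3), (5, 5), (9, 5), (8, 3), (10, 3)]
Compute weighted completion times:
  Job (p=2,w=4): C=2, w*C=4*2=8
  Job (p=2,w=3): C=4, w*C=3*4=12
  Job (p=5,w=5): C=9, w*C=5*9=45
  Job (p=9,w=5): C=18, w*C=5*18=90
  Job (p=8,w=3): C=26, w*C=3*26=78
  Job (p=10,w=3): C=36, w*C=3*36=108
Total weighted completion time = 341

341


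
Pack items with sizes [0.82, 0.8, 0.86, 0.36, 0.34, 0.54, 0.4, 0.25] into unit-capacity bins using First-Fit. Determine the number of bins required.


Place items sequentially using First-Fit:
  Item 0.82 -> new Bin 1
  Item 0.8 -> new Bin 2
  Item 0.86 -> new Bin 3
  Item 0.36 -> new Bin 4
  Item 0.34 -> Bin 4 (now 0.7)
  Item 0.54 -> new Bin 5
  Item 0.4 -> Bin 5 (now 0.94)
  Item 0.25 -> Bin 4 (now 0.95)
Total bins used = 5

5


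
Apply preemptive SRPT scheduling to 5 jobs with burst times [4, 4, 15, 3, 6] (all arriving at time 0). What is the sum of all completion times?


Since all jobs arrive at t=0, SRPT equals SPT ordering.
SPT order: [3, 4, 4, 6, 15]
Completion times:
  Job 1: p=3, C=3
  Job 2: p=4, C=7
  Job 3: p=4, C=11
  Job 4: p=6, C=17
  Job 5: p=15, C=32
Total completion time = 3 + 7 + 11 + 17 + 32 = 70

70


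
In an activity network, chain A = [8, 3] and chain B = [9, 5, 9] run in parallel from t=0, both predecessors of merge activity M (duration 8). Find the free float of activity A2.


ES(A2) = sum of predecessors on chain A = 8
EF(A2) = ES + duration = 8 + 3 = 11
Successor of A2 is M. ES(M) = max(sum(A), sum(B)) = max(11, 23) = 23
Free float = ES(successor) - EF(current) = 23 - 11 = 12

12


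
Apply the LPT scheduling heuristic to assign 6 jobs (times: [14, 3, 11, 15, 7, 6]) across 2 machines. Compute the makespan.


Sort jobs in decreasing order (LPT): [15, 14, 11, 7, 6, 3]
Assign each job to the least loaded machine:
  Machine 1: jobs [15, 7, 6], load = 28
  Machine 2: jobs [14, 11, 3], load = 28
Makespan = max load = 28

28


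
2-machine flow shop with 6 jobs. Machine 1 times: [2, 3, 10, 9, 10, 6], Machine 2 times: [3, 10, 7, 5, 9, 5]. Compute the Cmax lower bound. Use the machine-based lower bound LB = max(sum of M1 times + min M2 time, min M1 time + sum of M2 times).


LB1 = sum(M1 times) + min(M2 times) = 40 + 3 = 43
LB2 = min(M1 times) + sum(M2 times) = 2 + 39 = 41
Lower bound = max(LB1, LB2) = max(43, 41) = 43

43


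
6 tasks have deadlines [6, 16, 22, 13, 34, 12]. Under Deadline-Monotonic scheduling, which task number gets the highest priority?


Sort tasks by relative deadline (ascending):
  Task 1: deadline = 6
  Task 6: deadline = 12
  Task 4: deadline = 13
  Task 2: deadline = 16
  Task 3: deadline = 22
  Task 5: deadline = 34
Priority order (highest first): [1, 6, 4, 2, 3, 5]
Highest priority task = 1

1


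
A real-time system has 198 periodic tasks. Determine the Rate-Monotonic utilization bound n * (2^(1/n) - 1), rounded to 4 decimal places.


Compute 2^(1/198) = 1.0035068781
Subtract 1: 1.0035068781 - 1 = 0.0035068781
Multiply by n: 198 * 0.0035068781 = 0.6943618638
Round to 4 dp: 0.6944

0.6944


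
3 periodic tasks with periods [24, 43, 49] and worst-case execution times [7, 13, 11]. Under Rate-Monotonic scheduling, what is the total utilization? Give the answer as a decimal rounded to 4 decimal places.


Compute individual utilizations (exact fractions):
  Task 1: C/T = 7/24 (approx. 0.2917)
  Task 2: C/T = 13/43 (approx. 0.3023)
  Task 3: C/T = 11/49 (approx. 0.2245)
Total utilization U = 7/24 + 13/43 + 11/49 = 41389/50568
Rounded to 4 decimal places: U = 0.8185
RM (Liu & Layland) bound for 3 tasks = 0.779763; compare with U = 41389/50568 (approx. 0.818482)
bound < U <= 1, so the RM sufficient condition is not met (inconclusive; an exact test such as response-time analysis is needed).

0.8185


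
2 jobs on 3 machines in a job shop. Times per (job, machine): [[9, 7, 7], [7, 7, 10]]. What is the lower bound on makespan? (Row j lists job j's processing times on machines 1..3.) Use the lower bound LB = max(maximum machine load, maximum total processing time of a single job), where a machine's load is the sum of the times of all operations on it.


Machine loads:
  Machine 1: 9 + 7 = 16
  Machine 2: 7 + 7 = 14
  Machine 3: 7 + 10 = 17
Max machine load = 17
Job totals:
  Job 1: 23
  Job 2: 24
Max job total = 24
Lower bound = max(17, 24) = 24

24


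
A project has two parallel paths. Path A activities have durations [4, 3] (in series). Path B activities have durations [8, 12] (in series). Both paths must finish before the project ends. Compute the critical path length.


Path A total = 4 + 3 = 7
Path B total = 8 + 12 = 20
Critical path = longest path = max(7, 20) = 20

20


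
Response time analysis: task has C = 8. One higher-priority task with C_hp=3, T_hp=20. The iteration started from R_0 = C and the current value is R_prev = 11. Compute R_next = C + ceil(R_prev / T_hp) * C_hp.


R_next = C + ceil(R_prev / T_hp) * C_hp
ceil(11 / 20) = ceil(0.55) = 1
Interference = 1 * 3 = 3
R_next = 8 + 3 = 11
R_next = R_prev, so the iteration has converged (response time = 11).

11


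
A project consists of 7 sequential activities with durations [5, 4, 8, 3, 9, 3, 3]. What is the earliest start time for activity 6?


Activity 6 starts after activities 1 through 5 complete.
Predecessor durations: [5, 4, 8, 3, 9]
ES = 5 + 4 + 8 + 3 + 9 = 29

29


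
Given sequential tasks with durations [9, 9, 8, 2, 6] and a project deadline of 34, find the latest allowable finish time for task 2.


LF(activity 2) = deadline - sum of successor durations
Successors: activities 3 through 5 with durations [8, 2, 6]
Sum of successor durations = 16
LF = 34 - 16 = 18

18


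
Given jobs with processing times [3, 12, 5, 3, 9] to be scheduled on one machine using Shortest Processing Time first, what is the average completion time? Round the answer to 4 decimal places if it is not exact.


Sort jobs by processing time (SPT order): [3, 3, 5, 9, 12]
Compute completion times sequentially:
  Job 1: processing = 3, completes at 3
  Job 2: processing = 3, completes at 6
  Job 3: processing = 5, completes at 11
  Job 4: processing = 9, completes at 20
  Job 5: processing = 12, completes at 32
Sum of completion times = 72
Average completion time = 72/5 = 14.4

14.4


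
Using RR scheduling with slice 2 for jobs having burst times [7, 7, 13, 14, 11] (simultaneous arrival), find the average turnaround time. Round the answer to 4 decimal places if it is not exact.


Time quantum = 2
Execution trace:
  J1 runs 2 units, time = 2
  J2 runs 2 units, time = 4
  J3 runs 2 units, time = 6
  J4 runs 2 units, time = 8
  J5 runs 2 units, time = 10
  J1 runs 2 units, time = 12
  J2 runs 2 units, time = 14
  J3 runs 2 units, time = 16
  J4 runs 2 units, time = 18
  J5 runs 2 units, time = 20
  J1 runs 2 units, time = 22
  J2 runs 2 units, time = 24
  J3 runs 2 units, time = 26
  J4 runs 2 units, time = 28
  J5 runs 2 units, time = 30
  J1 runs 1 units, time = 31
  J2 runs 1 units, time = 32
  J3 runs 2 units, time = 34
  J4 runs 2 units, time = 36
  J5 runs 2 units, time = 38
  J3 runs 2 units, time = 40
  J4 runs 2 units, time = 42
  J5 runs 2 units, time = 44
  J3 runs 2 units, time = 46
  J4 runs 2 units, time = 48
  J5 runs 1 units, time = 49
  J3 runs 1 units, time = 50
  J4 runs 2 units, time = 52
Finish times: [31, 32, 50, 52, 49]
Average turnaround = 214/5 = 42.8

42.8


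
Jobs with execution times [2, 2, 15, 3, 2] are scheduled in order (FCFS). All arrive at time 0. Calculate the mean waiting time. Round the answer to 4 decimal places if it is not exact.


FCFS order (as given): [2, 2, 15, 3, 2]
Waiting times:
  Job 1: wait = 0
  Job 2: wait = 2
  Job 3: wait = 4
  Job 4: wait = 19
  Job 5: wait = 22
Sum of waiting times = 47
Average waiting time = 47/5 = 9.4

9.4


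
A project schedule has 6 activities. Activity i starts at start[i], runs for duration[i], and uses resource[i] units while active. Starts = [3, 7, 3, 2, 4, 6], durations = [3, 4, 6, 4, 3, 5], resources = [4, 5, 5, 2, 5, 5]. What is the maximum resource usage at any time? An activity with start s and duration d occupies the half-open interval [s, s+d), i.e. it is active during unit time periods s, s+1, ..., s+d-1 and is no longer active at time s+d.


Each activity i is active on [start_i, start_i + duration_i).
Compute total resource usage per time slot:
  t=0: active resources = [], total = 0
  t=1: active resources = [], total = 0
  t=2: active resources = [2], total = 2
  t=3: active resources = [4, 5, 2], total = 11
  t=4: active resources = [4, 5, 2, 5], total = 16
  t=5: active resources = [4, 5, 2, 5], total = 16
  t=6: active resources = [5, 5, 5], total = 15
  t=7: active resources = [5, 5, 5], total = 15
  t=8: active resources = [5, 5, 5], total = 15
  t=9: active resources = [5, 5], total = 10
  t=10: active resources = [5, 5], total = 10
Peak resource demand = 16

16


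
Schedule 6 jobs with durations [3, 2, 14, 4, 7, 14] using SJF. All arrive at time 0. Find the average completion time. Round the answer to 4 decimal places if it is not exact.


SJF order (ascending): [2, 3, 4, 7, 14, 14]
Completion times:
  Job 1: burst=2, C=2
  Job 2: burst=3, C=5
  Job 3: burst=4, C=9
  Job 4: burst=7, C=16
  Job 5: burst=14, C=30
  Job 6: burst=14, C=44
Average completion = 106/6 = 17.6667

17.6667


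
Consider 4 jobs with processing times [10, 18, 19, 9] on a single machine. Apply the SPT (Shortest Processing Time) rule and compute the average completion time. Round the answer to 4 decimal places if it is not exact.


Sort jobs by processing time (SPT order): [9, 10, 18, 19]
Compute completion times sequentially:
  Job 1: processing = 9, completes at 9
  Job 2: processing = 10, completes at 19
  Job 3: processing = 18, completes at 37
  Job 4: processing = 19, completes at 56
Sum of completion times = 121
Average completion time = 121/4 = 30.25

30.25


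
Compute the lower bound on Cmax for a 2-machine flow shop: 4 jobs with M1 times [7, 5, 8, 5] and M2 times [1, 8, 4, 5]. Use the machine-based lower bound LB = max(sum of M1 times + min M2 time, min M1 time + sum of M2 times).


LB1 = sum(M1 times) + min(M2 times) = 25 + 1 = 26
LB2 = min(M1 times) + sum(M2 times) = 5 + 18 = 23
Lower bound = max(LB1, LB2) = max(26, 23) = 26

26


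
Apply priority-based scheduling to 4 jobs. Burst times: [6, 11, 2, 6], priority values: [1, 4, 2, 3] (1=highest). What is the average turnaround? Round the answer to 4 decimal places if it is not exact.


Sort by priority (ascending = highest first):
Order: [(1, 6), (2, 2), (3, 6), (4, 11)]
Completion times:
  Priority 1, burst=6, C=6
  Priority 2, burst=2, C=8
  Priority 3, burst=6, C=14
  Priority 4, burst=11, C=25
Average turnaround = 53/4 = 13.25

13.25


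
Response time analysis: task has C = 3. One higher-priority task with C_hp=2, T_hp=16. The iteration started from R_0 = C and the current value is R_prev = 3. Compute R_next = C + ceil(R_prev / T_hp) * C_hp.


R_next = C + ceil(R_prev / T_hp) * C_hp
ceil(3 / 16) = ceil(0.1875) = 1
Interference = 1 * 2 = 2
R_next = 3 + 2 = 5

5


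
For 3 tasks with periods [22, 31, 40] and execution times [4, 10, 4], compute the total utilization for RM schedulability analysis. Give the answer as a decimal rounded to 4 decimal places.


Compute individual utilizations (exact fractions):
  Task 1: C/T = 4/22 = 2/11 (approx. 0.1818)
  Task 2: C/T = 10/31 (approx. 0.3226)
  Task 3: C/T = 4/40 = 1/10 (approx. 0.1)
Total utilization U = 2/11 + 10/31 + 1/10 = 2061/3410
Rounded to 4 decimal places: U = 0.6044
RM (Liu & Layland) bound for 3 tasks = 0.779763; compare with U = 2061/3410 (approx. 0.604399)
U <= bound, so schedulable by RM sufficient condition.

0.6044


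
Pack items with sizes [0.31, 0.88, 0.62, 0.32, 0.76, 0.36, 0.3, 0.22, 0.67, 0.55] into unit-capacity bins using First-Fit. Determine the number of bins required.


Place items sequentially using First-Fit:
  Item 0.31 -> new Bin 1
  Item 0.88 -> new Bin 2
  Item 0.62 -> Bin 1 (now 0.93)
  Item 0.32 -> new Bin 3
  Item 0.76 -> new Bin 4
  Item 0.36 -> Bin 3 (now 0.68)
  Item 0.3 -> Bin 3 (now 0.98)
  Item 0.22 -> Bin 4 (now 0.98)
  Item 0.67 -> new Bin 5
  Item 0.55 -> new Bin 6
Total bins used = 6

6


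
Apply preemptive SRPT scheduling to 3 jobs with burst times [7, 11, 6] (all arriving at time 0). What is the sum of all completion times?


Since all jobs arrive at t=0, SRPT equals SPT ordering.
SPT order: [6, 7, 11]
Completion times:
  Job 1: p=6, C=6
  Job 2: p=7, C=13
  Job 3: p=11, C=24
Total completion time = 6 + 13 + 24 = 43

43


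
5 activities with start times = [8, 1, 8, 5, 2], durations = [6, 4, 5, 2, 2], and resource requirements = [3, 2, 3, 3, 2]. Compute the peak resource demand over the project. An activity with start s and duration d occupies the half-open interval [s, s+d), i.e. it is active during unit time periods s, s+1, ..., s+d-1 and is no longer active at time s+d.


Each activity i is active on [start_i, start_i + duration_i).
Compute total resource usage per time slot:
  t=0: active resources = [], total = 0
  t=1: active resources = [2], total = 2
  t=2: active resources = [2, 2], total = 4
  t=3: active resources = [2, 2], total = 4
  t=4: active resources = [2], total = 2
  t=5: active resources = [3], total = 3
  t=6: active resources = [3], total = 3
  t=7: active resources = [], total = 0
  t=8: active resources = [3, 3], total = 6
  t=9: active resources = [3, 3], total = 6
  t=10: active resources = [3, 3], total = 6
  t=11: active resources = [3, 3], total = 6
  t=12: active resources = [3, 3], total = 6
  t=13: active resources = [3], total = 3
Peak resource demand = 6

6


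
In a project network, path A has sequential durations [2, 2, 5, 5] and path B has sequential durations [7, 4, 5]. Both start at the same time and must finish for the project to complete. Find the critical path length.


Path A total = 2 + 2 + 5 + 5 = 14
Path B total = 7 + 4 + 5 = 16
Critical path = longest path = max(14, 16) = 16

16


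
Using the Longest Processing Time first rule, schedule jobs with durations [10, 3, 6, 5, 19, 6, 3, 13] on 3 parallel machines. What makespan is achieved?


Sort jobs in decreasing order (LPT): [19, 13, 10, 6, 6, 5, 3, 3]
Assign each job to the least loaded machine:
  Machine 1: jobs [19, 3], load = 22
  Machine 2: jobs [13, 6, 3], load = 22
  Machine 3: jobs [10, 6, 5], load = 21
Makespan = max load = 22

22


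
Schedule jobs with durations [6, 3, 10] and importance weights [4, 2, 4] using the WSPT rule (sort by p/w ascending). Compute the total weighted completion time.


Compute p/w ratios and sort ascending (WSPT): [(6, 4), (3, 2), (10, 4)]
Compute weighted completion times:
  Job (p=6,w=4): C=6, w*C=4*6=24
  Job (p=3,w=2): C=9, w*C=2*9=18
  Job (p=10,w=4): C=19, w*C=4*19=76
Total weighted completion time = 118

118


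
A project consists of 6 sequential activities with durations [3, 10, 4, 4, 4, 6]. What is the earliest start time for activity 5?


Activity 5 starts after activities 1 through 4 complete.
Predecessor durations: [3, 10, 4, 4]
ES = 3 + 10 + 4 + 4 = 21

21


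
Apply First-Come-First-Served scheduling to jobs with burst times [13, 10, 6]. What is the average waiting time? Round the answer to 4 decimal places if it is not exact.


FCFS order (as given): [13, 10, 6]
Waiting times:
  Job 1: wait = 0
  Job 2: wait = 13
  Job 3: wait = 23
Sum of waiting times = 36
Average waiting time = 36/3 = 12.0

12.0


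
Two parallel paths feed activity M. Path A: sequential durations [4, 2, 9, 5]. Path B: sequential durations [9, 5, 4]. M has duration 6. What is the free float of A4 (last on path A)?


ES(A4) = sum of predecessors on chain A = 15
EF(A4) = ES + duration = 15 + 5 = 20
Successor of A4 is M. ES(M) = max(sum(A), sum(B)) = max(20, 18) = 20
Free float = ES(successor) - EF(current) = 20 - 20 = 0

0


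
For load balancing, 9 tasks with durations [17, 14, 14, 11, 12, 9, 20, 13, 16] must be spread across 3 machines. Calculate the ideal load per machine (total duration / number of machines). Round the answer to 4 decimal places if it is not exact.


Total processing time = 17 + 14 + 14 + 11 + 12 + 9 + 20 + 13 + 16 = 126
Number of machines = 3
Ideal balanced load = 126 / 3 = 42.0

42.0


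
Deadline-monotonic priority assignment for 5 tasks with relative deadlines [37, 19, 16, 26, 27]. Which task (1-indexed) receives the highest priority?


Sort tasks by relative deadline (ascending):
  Task 3: deadline = 16
  Task 2: deadline = 19
  Task 4: deadline = 26
  Task 5: deadline = 27
  Task 1: deadline = 37
Priority order (highest first): [3, 2, 4, 5, 1]
Highest priority task = 3

3


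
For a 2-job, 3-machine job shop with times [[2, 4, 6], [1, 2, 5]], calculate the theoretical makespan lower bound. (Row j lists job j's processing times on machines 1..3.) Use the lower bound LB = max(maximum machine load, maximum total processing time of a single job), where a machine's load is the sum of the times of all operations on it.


Machine loads:
  Machine 1: 2 + 1 = 3
  Machine 2: 4 + 2 = 6
  Machine 3: 6 + 5 = 11
Max machine load = 11
Job totals:
  Job 1: 12
  Job 2: 8
Max job total = 12
Lower bound = max(11, 12) = 12

12


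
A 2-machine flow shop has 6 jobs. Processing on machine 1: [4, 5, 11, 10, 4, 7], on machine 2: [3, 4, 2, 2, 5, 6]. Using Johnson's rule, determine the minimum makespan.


Apply Johnson's rule:
  Group 1 (a <= b): [(5, 4, 5)]
  Group 2 (a > b): [(6, 7, 6), (2, 5, 4), (1, 4, 3), (3, 11, 2), (4, 10, 2)]
Optimal job order: [5, 6, 2, 1, 3, 4]
Schedule:
  Job 5: M1 done at 4, M2 done at 9
  Job 6: M1 done at 11, M2 done at 17
  Job 2: M1 done at 16, M2 done at 21
  Job 1: M1 done at 20, M2 done at 24
  Job 3: M1 done at 31, M2 done at 33
  Job 4: M1 done at 41, M2 done at 43
Makespan = 43

43
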